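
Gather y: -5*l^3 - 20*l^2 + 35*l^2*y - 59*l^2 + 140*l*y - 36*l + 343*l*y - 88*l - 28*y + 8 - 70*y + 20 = -5*l^3 - 79*l^2 - 124*l + y*(35*l^2 + 483*l - 98) + 28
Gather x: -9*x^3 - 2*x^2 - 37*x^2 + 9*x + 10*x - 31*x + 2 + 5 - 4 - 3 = -9*x^3 - 39*x^2 - 12*x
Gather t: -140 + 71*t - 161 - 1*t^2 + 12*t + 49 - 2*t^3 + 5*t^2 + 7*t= -2*t^3 + 4*t^2 + 90*t - 252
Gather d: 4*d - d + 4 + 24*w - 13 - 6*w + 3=3*d + 18*w - 6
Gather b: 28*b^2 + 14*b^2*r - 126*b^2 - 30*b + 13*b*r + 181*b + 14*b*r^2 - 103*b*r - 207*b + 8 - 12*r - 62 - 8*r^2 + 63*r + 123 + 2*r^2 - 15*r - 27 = b^2*(14*r - 98) + b*(14*r^2 - 90*r - 56) - 6*r^2 + 36*r + 42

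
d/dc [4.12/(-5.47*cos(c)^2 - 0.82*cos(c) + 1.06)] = -(45.0728*cos(c) + 3.3784)*sin(c)/(5.47*cos(c)^2 + 0.82*cos(c) - 1.06)^2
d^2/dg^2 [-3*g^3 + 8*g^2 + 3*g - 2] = 16 - 18*g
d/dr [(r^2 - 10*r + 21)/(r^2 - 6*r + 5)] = 4*(r^2 - 8*r + 19)/(r^4 - 12*r^3 + 46*r^2 - 60*r + 25)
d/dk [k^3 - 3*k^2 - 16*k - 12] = 3*k^2 - 6*k - 16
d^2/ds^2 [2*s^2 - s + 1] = 4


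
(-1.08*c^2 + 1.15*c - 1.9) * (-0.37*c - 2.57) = 0.3996*c^3 + 2.3501*c^2 - 2.2525*c + 4.883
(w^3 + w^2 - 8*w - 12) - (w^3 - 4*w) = w^2 - 4*w - 12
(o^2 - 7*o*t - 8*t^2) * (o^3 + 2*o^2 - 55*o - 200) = o^5 - 7*o^4*t + 2*o^4 - 8*o^3*t^2 - 14*o^3*t - 55*o^3 - 16*o^2*t^2 + 385*o^2*t - 200*o^2 + 440*o*t^2 + 1400*o*t + 1600*t^2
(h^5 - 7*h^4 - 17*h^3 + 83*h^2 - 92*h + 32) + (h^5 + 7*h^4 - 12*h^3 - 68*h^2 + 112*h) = 2*h^5 - 29*h^3 + 15*h^2 + 20*h + 32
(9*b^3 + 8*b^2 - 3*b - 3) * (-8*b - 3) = -72*b^4 - 91*b^3 + 33*b + 9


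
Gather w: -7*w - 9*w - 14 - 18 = -16*w - 32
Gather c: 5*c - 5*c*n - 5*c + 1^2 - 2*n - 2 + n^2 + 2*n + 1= -5*c*n + n^2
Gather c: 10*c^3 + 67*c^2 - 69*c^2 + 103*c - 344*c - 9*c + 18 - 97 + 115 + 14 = 10*c^3 - 2*c^2 - 250*c + 50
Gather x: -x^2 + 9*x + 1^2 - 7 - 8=-x^2 + 9*x - 14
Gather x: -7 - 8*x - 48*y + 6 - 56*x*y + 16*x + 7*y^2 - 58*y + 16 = x*(8 - 56*y) + 7*y^2 - 106*y + 15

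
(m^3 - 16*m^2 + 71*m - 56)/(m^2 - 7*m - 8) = (m^2 - 8*m + 7)/(m + 1)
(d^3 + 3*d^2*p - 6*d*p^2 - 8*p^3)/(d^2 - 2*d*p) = d + 5*p + 4*p^2/d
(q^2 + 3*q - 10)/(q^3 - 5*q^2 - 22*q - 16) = (-q^2 - 3*q + 10)/(-q^3 + 5*q^2 + 22*q + 16)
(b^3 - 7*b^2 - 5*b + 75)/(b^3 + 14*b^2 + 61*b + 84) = (b^2 - 10*b + 25)/(b^2 + 11*b + 28)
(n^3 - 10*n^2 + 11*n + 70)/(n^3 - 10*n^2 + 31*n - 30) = (n^2 - 5*n - 14)/(n^2 - 5*n + 6)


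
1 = 1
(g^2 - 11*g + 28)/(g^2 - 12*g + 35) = (g - 4)/(g - 5)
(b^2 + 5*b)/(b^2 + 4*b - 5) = b/(b - 1)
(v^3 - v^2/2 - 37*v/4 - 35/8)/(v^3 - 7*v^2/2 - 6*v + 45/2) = (v^2 - 3*v - 7/4)/(v^2 - 6*v + 9)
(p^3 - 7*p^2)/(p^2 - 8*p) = p*(p - 7)/(p - 8)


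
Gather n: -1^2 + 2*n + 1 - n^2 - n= -n^2 + n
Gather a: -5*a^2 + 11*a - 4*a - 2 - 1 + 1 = -5*a^2 + 7*a - 2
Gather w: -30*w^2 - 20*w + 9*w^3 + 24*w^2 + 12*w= 9*w^3 - 6*w^2 - 8*w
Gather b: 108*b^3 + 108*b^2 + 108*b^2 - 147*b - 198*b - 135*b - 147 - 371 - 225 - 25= 108*b^3 + 216*b^2 - 480*b - 768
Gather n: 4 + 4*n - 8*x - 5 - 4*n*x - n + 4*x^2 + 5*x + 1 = n*(3 - 4*x) + 4*x^2 - 3*x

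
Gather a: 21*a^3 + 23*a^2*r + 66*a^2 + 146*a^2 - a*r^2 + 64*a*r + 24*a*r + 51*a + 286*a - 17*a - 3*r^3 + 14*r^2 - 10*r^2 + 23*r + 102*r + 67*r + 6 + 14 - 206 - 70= 21*a^3 + a^2*(23*r + 212) + a*(-r^2 + 88*r + 320) - 3*r^3 + 4*r^2 + 192*r - 256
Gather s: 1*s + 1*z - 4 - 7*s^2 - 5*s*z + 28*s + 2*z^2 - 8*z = -7*s^2 + s*(29 - 5*z) + 2*z^2 - 7*z - 4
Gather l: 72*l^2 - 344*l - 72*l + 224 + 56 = 72*l^2 - 416*l + 280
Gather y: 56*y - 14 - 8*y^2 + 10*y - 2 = -8*y^2 + 66*y - 16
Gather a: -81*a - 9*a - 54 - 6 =-90*a - 60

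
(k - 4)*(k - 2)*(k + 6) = k^3 - 28*k + 48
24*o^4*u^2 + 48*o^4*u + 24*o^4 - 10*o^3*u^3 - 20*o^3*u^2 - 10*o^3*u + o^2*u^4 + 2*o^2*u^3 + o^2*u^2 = (-6*o + u)*(-4*o + u)*(o*u + o)^2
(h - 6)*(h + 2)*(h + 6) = h^3 + 2*h^2 - 36*h - 72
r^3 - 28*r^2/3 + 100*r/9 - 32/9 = (r - 8)*(r - 2/3)^2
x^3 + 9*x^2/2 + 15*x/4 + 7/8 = (x + 1/2)^2*(x + 7/2)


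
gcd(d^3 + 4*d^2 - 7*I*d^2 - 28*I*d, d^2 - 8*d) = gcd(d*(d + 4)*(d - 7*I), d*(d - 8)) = d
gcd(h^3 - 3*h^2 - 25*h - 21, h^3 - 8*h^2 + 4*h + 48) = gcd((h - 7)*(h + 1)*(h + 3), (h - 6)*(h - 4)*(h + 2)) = 1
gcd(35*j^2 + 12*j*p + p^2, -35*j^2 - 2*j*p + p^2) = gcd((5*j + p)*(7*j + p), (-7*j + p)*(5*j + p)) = 5*j + p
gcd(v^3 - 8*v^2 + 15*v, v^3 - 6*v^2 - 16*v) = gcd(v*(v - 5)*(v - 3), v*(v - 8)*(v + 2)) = v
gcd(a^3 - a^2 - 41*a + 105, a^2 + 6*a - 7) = a + 7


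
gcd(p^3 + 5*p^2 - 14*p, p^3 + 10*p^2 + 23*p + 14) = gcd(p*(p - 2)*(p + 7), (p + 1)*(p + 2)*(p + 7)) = p + 7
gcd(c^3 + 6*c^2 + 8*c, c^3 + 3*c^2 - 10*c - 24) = c^2 + 6*c + 8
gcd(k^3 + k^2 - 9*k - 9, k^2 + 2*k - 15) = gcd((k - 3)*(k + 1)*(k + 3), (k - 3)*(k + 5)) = k - 3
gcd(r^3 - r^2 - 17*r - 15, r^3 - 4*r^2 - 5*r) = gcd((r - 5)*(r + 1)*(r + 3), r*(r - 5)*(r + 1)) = r^2 - 4*r - 5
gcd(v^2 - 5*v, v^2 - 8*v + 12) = 1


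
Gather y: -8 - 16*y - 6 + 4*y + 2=-12*y - 12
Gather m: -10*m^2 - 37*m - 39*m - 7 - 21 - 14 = -10*m^2 - 76*m - 42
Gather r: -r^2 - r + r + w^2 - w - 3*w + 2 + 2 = -r^2 + w^2 - 4*w + 4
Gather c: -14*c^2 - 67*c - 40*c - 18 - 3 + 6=-14*c^2 - 107*c - 15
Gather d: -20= -20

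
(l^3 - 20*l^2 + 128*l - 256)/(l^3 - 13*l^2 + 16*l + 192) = (l - 4)/(l + 3)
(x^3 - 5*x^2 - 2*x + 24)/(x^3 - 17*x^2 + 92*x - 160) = (x^2 - x - 6)/(x^2 - 13*x + 40)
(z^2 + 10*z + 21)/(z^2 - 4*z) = (z^2 + 10*z + 21)/(z*(z - 4))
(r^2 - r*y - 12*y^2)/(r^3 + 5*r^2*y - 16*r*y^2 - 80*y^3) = (r + 3*y)/(r^2 + 9*r*y + 20*y^2)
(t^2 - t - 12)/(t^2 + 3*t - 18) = (t^2 - t - 12)/(t^2 + 3*t - 18)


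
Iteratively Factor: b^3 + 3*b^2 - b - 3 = (b + 3)*(b^2 - 1) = (b + 1)*(b + 3)*(b - 1)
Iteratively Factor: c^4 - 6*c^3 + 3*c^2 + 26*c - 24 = (c + 2)*(c^3 - 8*c^2 + 19*c - 12) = (c - 1)*(c + 2)*(c^2 - 7*c + 12) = (c - 3)*(c - 1)*(c + 2)*(c - 4)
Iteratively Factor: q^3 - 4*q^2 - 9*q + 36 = (q + 3)*(q^2 - 7*q + 12) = (q - 3)*(q + 3)*(q - 4)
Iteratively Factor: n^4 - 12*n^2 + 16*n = (n - 2)*(n^3 + 2*n^2 - 8*n) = n*(n - 2)*(n^2 + 2*n - 8) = n*(n - 2)*(n + 4)*(n - 2)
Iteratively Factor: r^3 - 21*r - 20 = (r + 1)*(r^2 - r - 20) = (r - 5)*(r + 1)*(r + 4)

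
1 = 1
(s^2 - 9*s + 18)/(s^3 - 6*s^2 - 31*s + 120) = (s - 6)/(s^2 - 3*s - 40)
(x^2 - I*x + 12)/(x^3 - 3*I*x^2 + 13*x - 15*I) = (x - 4*I)/(x^2 - 6*I*x - 5)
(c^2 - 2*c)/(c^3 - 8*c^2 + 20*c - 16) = c/(c^2 - 6*c + 8)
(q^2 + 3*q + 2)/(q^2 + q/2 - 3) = 2*(q + 1)/(2*q - 3)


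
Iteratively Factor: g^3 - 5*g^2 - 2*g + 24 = (g + 2)*(g^2 - 7*g + 12) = (g - 3)*(g + 2)*(g - 4)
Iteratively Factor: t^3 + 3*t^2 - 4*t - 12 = (t + 3)*(t^2 - 4) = (t + 2)*(t + 3)*(t - 2)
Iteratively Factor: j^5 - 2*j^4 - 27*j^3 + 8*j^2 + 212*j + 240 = (j + 3)*(j^4 - 5*j^3 - 12*j^2 + 44*j + 80) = (j + 2)*(j + 3)*(j^3 - 7*j^2 + 2*j + 40) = (j + 2)^2*(j + 3)*(j^2 - 9*j + 20) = (j - 4)*(j + 2)^2*(j + 3)*(j - 5)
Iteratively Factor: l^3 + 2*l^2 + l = (l)*(l^2 + 2*l + 1) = l*(l + 1)*(l + 1)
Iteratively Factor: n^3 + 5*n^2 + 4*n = (n)*(n^2 + 5*n + 4) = n*(n + 1)*(n + 4)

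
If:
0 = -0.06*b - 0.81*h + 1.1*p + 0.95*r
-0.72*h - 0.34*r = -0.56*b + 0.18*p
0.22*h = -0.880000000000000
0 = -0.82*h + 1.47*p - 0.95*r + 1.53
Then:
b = -6.20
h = -4.00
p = -3.28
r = -0.01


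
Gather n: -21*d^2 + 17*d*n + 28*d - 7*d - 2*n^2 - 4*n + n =-21*d^2 + 21*d - 2*n^2 + n*(17*d - 3)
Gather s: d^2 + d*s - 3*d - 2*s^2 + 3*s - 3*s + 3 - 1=d^2 + d*s - 3*d - 2*s^2 + 2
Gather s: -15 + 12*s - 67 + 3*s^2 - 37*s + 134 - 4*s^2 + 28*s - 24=-s^2 + 3*s + 28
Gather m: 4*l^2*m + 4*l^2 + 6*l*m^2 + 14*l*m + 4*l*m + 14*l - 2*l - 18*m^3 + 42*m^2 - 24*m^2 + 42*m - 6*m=4*l^2 + 12*l - 18*m^3 + m^2*(6*l + 18) + m*(4*l^2 + 18*l + 36)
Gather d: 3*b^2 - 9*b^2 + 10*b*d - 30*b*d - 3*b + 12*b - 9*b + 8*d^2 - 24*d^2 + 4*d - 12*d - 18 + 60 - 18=-6*b^2 - 16*d^2 + d*(-20*b - 8) + 24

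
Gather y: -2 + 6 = 4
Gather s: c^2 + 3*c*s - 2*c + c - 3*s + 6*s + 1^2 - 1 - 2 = c^2 - c + s*(3*c + 3) - 2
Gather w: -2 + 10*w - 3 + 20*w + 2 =30*w - 3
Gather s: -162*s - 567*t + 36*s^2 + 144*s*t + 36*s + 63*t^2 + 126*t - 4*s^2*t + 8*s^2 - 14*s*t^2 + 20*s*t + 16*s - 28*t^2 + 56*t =s^2*(44 - 4*t) + s*(-14*t^2 + 164*t - 110) + 35*t^2 - 385*t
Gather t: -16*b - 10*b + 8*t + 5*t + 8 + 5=-26*b + 13*t + 13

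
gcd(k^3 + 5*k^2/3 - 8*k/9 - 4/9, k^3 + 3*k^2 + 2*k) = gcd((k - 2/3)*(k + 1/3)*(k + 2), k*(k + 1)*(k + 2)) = k + 2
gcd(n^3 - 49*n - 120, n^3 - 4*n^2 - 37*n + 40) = n^2 - 3*n - 40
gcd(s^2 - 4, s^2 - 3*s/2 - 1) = s - 2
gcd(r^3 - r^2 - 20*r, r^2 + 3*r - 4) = r + 4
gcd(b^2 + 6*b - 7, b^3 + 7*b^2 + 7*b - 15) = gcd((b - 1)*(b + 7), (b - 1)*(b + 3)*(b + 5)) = b - 1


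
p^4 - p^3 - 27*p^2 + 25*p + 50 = (p - 5)*(p - 2)*(p + 1)*(p + 5)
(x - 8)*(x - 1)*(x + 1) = x^3 - 8*x^2 - x + 8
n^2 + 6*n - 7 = (n - 1)*(n + 7)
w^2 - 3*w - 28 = (w - 7)*(w + 4)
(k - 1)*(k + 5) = k^2 + 4*k - 5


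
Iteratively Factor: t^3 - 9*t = (t + 3)*(t^2 - 3*t) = (t - 3)*(t + 3)*(t)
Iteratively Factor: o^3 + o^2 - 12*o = (o)*(o^2 + o - 12) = o*(o + 4)*(o - 3)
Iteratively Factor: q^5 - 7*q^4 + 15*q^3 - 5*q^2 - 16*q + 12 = (q + 1)*(q^4 - 8*q^3 + 23*q^2 - 28*q + 12) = (q - 3)*(q + 1)*(q^3 - 5*q^2 + 8*q - 4) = (q - 3)*(q - 1)*(q + 1)*(q^2 - 4*q + 4) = (q - 3)*(q - 2)*(q - 1)*(q + 1)*(q - 2)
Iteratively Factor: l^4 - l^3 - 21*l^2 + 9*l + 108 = (l + 3)*(l^3 - 4*l^2 - 9*l + 36) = (l - 4)*(l + 3)*(l^2 - 9) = (l - 4)*(l + 3)^2*(l - 3)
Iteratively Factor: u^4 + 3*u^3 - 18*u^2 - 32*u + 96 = (u - 3)*(u^3 + 6*u^2 - 32) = (u - 3)*(u + 4)*(u^2 + 2*u - 8) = (u - 3)*(u - 2)*(u + 4)*(u + 4)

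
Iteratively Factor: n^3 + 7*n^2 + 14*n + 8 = (n + 1)*(n^2 + 6*n + 8) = (n + 1)*(n + 2)*(n + 4)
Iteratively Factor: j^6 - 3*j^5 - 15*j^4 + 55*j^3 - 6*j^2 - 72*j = (j + 4)*(j^5 - 7*j^4 + 13*j^3 + 3*j^2 - 18*j) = (j + 1)*(j + 4)*(j^4 - 8*j^3 + 21*j^2 - 18*j) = j*(j + 1)*(j + 4)*(j^3 - 8*j^2 + 21*j - 18) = j*(j - 3)*(j + 1)*(j + 4)*(j^2 - 5*j + 6) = j*(j - 3)^2*(j + 1)*(j + 4)*(j - 2)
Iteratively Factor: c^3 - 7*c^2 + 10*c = (c - 5)*(c^2 - 2*c) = (c - 5)*(c - 2)*(c)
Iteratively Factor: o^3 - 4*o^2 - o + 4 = (o - 4)*(o^2 - 1) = (o - 4)*(o + 1)*(o - 1)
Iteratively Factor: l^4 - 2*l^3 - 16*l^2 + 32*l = (l - 4)*(l^3 + 2*l^2 - 8*l) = (l - 4)*(l + 4)*(l^2 - 2*l) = l*(l - 4)*(l + 4)*(l - 2)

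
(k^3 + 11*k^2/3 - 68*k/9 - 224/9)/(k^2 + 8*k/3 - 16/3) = (9*k^2 - 3*k - 56)/(3*(3*k - 4))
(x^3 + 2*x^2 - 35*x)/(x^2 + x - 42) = x*(x - 5)/(x - 6)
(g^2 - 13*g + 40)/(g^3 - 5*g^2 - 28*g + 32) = (g - 5)/(g^2 + 3*g - 4)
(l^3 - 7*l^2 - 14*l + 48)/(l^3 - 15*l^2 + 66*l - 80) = (l + 3)/(l - 5)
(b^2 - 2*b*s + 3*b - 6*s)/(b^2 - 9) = (b - 2*s)/(b - 3)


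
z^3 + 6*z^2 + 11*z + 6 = (z + 1)*(z + 2)*(z + 3)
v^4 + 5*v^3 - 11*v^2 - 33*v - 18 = (v - 3)*(v + 1)^2*(v + 6)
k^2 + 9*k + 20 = (k + 4)*(k + 5)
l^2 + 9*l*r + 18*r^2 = (l + 3*r)*(l + 6*r)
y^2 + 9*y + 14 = (y + 2)*(y + 7)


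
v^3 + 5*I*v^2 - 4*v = v*(v + I)*(v + 4*I)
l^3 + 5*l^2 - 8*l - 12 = (l - 2)*(l + 1)*(l + 6)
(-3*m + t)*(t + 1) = -3*m*t - 3*m + t^2 + t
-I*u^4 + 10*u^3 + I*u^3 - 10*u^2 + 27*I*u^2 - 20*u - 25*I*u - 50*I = (u - 2)*(u + 5*I)^2*(-I*u - I)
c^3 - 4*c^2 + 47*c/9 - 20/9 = (c - 5/3)*(c - 4/3)*(c - 1)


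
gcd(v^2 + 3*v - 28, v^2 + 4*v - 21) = v + 7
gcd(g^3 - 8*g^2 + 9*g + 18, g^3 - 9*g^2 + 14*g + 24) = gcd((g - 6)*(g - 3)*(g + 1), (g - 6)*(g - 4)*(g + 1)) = g^2 - 5*g - 6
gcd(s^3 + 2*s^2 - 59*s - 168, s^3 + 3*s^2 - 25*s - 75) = s + 3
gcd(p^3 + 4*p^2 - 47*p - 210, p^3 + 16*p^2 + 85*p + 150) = p^2 + 11*p + 30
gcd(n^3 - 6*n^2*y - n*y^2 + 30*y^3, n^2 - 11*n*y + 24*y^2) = -n + 3*y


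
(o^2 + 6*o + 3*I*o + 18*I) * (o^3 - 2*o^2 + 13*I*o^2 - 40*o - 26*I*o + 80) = o^5 + 4*o^4 + 16*I*o^4 - 91*o^3 + 64*I*o^3 - 316*o^2 - 312*I*o^2 + 948*o - 480*I*o + 1440*I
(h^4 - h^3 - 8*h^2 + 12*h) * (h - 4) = h^5 - 5*h^4 - 4*h^3 + 44*h^2 - 48*h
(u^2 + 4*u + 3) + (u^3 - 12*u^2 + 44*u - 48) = u^3 - 11*u^2 + 48*u - 45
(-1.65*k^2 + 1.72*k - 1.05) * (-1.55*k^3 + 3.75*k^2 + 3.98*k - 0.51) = 2.5575*k^5 - 8.8535*k^4 + 1.5105*k^3 + 3.7496*k^2 - 5.0562*k + 0.5355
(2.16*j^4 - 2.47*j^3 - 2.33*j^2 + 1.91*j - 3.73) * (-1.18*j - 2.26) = -2.5488*j^5 - 1.967*j^4 + 8.3316*j^3 + 3.012*j^2 + 0.0848000000000004*j + 8.4298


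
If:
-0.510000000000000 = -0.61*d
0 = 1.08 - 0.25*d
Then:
No Solution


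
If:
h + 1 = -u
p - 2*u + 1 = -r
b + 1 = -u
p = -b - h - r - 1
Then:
No Solution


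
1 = 1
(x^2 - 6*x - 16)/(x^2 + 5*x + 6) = (x - 8)/(x + 3)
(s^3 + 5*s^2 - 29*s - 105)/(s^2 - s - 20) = (s^2 + 10*s + 21)/(s + 4)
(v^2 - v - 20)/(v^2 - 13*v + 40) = (v + 4)/(v - 8)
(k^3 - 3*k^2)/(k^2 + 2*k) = k*(k - 3)/(k + 2)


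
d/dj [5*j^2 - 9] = 10*j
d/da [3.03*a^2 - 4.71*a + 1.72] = 6.06*a - 4.71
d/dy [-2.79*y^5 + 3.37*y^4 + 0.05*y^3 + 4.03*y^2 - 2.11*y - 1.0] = -13.95*y^4 + 13.48*y^3 + 0.15*y^2 + 8.06*y - 2.11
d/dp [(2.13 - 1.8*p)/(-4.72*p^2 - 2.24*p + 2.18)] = (-8.496*p^2 + 20.1072*p + 0.8472)/(22.2784*p^4 + 21.1456*p^3 - 15.5616*p^2 - 9.7664*p + 4.7524)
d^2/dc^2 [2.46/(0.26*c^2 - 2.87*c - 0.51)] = (0.332592*c^2 - 3.671304*c - 2.46*(0.52*c - 2.87)*(1.04*c - 5.74) - 0.652392)/(-0.26*c^2 + 2.87*c + 0.51)^3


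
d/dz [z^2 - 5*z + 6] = 2*z - 5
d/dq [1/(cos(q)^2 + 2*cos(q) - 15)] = 2*(cos(q) + 1)*sin(q)/(cos(q)^2 + 2*cos(q) - 15)^2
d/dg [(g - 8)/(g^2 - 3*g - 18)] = (g^2 - 3*g - (g - 8)*(2*g - 3) - 18)/(-g^2 + 3*g + 18)^2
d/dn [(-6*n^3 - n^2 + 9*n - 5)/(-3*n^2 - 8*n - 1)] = (18*n^4 + 96*n^3 + 53*n^2 - 28*n - 49)/(9*n^4 + 48*n^3 + 70*n^2 + 16*n + 1)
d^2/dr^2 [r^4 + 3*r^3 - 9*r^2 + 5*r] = 12*r^2 + 18*r - 18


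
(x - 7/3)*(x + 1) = x^2 - 4*x/3 - 7/3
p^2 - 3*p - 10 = (p - 5)*(p + 2)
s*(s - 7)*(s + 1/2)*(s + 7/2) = s^4 - 3*s^3 - 105*s^2/4 - 49*s/4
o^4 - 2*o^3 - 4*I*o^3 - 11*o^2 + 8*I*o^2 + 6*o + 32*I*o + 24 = (o - 4)*(o + 2)*(o - 3*I)*(o - I)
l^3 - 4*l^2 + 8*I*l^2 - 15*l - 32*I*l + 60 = (l - 4)*(l + 3*I)*(l + 5*I)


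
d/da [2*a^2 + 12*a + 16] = 4*a + 12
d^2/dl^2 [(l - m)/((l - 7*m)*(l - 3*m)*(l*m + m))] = 2*(-(l + 1)^2*(l - 7*m)^2*(l - 3*m) + (l + 1)^2*(l - 7*m)^2*(l - m) - (l + 1)^2*(l - 7*m)*(l - 3*m)^2 + (l + 1)^2*(l - 7*m)*(l - 3*m)*(l - m) + (l + 1)^2*(l - 3*m)^2*(l - m) - (l + 1)*(l - 7*m)^2*(l - 3*m)^2 + (l + 1)*(l - 7*m)^2*(l - 3*m)*(l - m) + (l + 1)*(l - 7*m)*(l - 3*m)^2*(l - m) + (l - 7*m)^2*(l - 3*m)^2*(l - m))/(m*(l + 1)^3*(l - 7*m)^3*(l - 3*m)^3)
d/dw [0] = 0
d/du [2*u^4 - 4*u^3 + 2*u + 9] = 8*u^3 - 12*u^2 + 2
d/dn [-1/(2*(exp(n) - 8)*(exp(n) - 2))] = (exp(n) - 5)*exp(n)/((exp(n) - 8)^2*(exp(n) - 2)^2)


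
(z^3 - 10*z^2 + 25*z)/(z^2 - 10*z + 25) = z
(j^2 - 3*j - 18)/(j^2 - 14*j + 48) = (j + 3)/(j - 8)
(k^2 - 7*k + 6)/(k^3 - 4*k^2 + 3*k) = (k - 6)/(k*(k - 3))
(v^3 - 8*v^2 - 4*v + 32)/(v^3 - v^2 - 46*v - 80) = (v - 2)/(v + 5)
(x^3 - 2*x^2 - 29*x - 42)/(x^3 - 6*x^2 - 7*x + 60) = (x^2 - 5*x - 14)/(x^2 - 9*x + 20)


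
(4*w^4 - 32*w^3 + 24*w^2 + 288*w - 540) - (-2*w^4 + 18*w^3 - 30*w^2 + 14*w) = 6*w^4 - 50*w^3 + 54*w^2 + 274*w - 540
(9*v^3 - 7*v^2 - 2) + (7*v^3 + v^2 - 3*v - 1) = 16*v^3 - 6*v^2 - 3*v - 3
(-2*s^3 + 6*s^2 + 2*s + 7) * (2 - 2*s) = 4*s^4 - 16*s^3 + 8*s^2 - 10*s + 14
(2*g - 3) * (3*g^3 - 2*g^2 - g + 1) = 6*g^4 - 13*g^3 + 4*g^2 + 5*g - 3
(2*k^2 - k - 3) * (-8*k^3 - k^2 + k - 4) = -16*k^5 + 6*k^4 + 27*k^3 - 6*k^2 + k + 12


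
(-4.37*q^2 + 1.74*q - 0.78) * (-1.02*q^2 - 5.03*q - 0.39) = 4.4574*q^4 + 20.2063*q^3 - 6.2523*q^2 + 3.2448*q + 0.3042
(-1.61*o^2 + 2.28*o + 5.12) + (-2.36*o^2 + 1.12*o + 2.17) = -3.97*o^2 + 3.4*o + 7.29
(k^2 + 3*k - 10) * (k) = k^3 + 3*k^2 - 10*k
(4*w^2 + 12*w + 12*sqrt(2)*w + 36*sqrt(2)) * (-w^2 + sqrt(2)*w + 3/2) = -4*w^4 - 12*w^3 - 8*sqrt(2)*w^3 - 24*sqrt(2)*w^2 + 30*w^2 + 18*sqrt(2)*w + 90*w + 54*sqrt(2)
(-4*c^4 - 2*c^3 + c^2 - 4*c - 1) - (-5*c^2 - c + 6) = -4*c^4 - 2*c^3 + 6*c^2 - 3*c - 7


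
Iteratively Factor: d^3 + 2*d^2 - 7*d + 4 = (d - 1)*(d^2 + 3*d - 4) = (d - 1)^2*(d + 4)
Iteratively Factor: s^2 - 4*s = (s - 4)*(s)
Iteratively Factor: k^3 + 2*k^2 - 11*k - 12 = (k + 1)*(k^2 + k - 12) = (k - 3)*(k + 1)*(k + 4)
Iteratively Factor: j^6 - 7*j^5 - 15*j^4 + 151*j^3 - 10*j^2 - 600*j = (j + 2)*(j^5 - 9*j^4 + 3*j^3 + 145*j^2 - 300*j) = (j + 2)*(j + 4)*(j^4 - 13*j^3 + 55*j^2 - 75*j) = (j - 3)*(j + 2)*(j + 4)*(j^3 - 10*j^2 + 25*j) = (j - 5)*(j - 3)*(j + 2)*(j + 4)*(j^2 - 5*j) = j*(j - 5)*(j - 3)*(j + 2)*(j + 4)*(j - 5)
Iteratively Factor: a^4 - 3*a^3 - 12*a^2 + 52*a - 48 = (a - 3)*(a^3 - 12*a + 16) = (a - 3)*(a - 2)*(a^2 + 2*a - 8) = (a - 3)*(a - 2)*(a + 4)*(a - 2)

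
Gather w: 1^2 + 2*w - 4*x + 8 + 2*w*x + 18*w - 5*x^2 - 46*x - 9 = w*(2*x + 20) - 5*x^2 - 50*x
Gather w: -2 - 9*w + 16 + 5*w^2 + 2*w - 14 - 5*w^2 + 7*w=0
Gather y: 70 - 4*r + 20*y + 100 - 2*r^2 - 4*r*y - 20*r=-2*r^2 - 24*r + y*(20 - 4*r) + 170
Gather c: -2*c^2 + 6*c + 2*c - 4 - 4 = -2*c^2 + 8*c - 8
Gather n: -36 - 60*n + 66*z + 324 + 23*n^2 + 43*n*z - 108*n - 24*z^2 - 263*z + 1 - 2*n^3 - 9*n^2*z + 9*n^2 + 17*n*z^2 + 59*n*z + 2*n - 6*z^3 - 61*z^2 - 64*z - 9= -2*n^3 + n^2*(32 - 9*z) + n*(17*z^2 + 102*z - 166) - 6*z^3 - 85*z^2 - 261*z + 280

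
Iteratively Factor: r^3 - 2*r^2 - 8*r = (r - 4)*(r^2 + 2*r) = (r - 4)*(r + 2)*(r)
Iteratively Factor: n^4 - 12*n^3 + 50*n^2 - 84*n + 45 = (n - 3)*(n^3 - 9*n^2 + 23*n - 15) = (n - 3)^2*(n^2 - 6*n + 5) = (n - 3)^2*(n - 1)*(n - 5)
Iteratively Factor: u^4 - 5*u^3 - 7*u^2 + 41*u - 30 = (u + 3)*(u^3 - 8*u^2 + 17*u - 10) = (u - 5)*(u + 3)*(u^2 - 3*u + 2) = (u - 5)*(u - 1)*(u + 3)*(u - 2)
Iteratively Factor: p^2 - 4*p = (p)*(p - 4)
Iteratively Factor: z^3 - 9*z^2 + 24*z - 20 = (z - 2)*(z^2 - 7*z + 10) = (z - 2)^2*(z - 5)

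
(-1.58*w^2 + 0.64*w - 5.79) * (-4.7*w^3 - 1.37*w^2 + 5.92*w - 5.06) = 7.426*w^5 - 0.8434*w^4 + 16.9826*w^3 + 19.7159*w^2 - 37.5152*w + 29.2974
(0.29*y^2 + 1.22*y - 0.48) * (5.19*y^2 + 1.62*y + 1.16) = 1.5051*y^4 + 6.8016*y^3 - 0.1784*y^2 + 0.6376*y - 0.5568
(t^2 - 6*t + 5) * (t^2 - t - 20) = t^4 - 7*t^3 - 9*t^2 + 115*t - 100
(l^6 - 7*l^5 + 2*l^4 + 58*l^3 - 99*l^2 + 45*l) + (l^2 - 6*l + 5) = l^6 - 7*l^5 + 2*l^4 + 58*l^3 - 98*l^2 + 39*l + 5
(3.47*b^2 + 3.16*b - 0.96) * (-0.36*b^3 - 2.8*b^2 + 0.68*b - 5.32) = -1.2492*b^5 - 10.8536*b^4 - 6.1428*b^3 - 13.6236*b^2 - 17.464*b + 5.1072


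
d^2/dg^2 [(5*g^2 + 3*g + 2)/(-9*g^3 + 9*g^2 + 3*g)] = 2*(-45*g^6 - 81*g^5 - 72*g^4 + 123*g^3 - 36*g^2 - 18*g - 2)/(3*g^3*(27*g^6 - 81*g^5 + 54*g^4 + 27*g^3 - 18*g^2 - 9*g - 1))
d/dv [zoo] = 0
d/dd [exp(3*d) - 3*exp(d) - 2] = 3*(exp(2*d) - 1)*exp(d)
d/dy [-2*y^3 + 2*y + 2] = 2 - 6*y^2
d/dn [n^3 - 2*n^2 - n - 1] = 3*n^2 - 4*n - 1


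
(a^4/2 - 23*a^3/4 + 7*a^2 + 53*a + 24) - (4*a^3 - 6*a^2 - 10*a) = a^4/2 - 39*a^3/4 + 13*a^2 + 63*a + 24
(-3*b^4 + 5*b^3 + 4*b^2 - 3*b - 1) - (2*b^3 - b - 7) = -3*b^4 + 3*b^3 + 4*b^2 - 2*b + 6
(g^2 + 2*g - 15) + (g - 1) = g^2 + 3*g - 16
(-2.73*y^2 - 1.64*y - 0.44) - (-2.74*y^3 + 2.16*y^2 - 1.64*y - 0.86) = 2.74*y^3 - 4.89*y^2 + 0.42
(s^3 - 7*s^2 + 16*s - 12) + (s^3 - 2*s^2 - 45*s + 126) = 2*s^3 - 9*s^2 - 29*s + 114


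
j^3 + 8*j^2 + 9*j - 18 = (j - 1)*(j + 3)*(j + 6)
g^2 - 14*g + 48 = (g - 8)*(g - 6)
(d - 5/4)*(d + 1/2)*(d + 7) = d^3 + 25*d^2/4 - 47*d/8 - 35/8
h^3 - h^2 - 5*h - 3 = (h - 3)*(h + 1)^2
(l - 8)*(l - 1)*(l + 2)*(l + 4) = l^4 - 3*l^3 - 38*l^2 - 24*l + 64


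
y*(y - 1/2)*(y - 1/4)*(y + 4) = y^4 + 13*y^3/4 - 23*y^2/8 + y/2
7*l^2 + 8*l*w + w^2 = (l + w)*(7*l + w)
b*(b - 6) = b^2 - 6*b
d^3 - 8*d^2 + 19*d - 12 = (d - 4)*(d - 3)*(d - 1)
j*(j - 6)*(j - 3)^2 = j^4 - 12*j^3 + 45*j^2 - 54*j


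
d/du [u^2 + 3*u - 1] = 2*u + 3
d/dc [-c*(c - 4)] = 4 - 2*c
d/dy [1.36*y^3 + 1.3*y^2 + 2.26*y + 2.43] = 4.08*y^2 + 2.6*y + 2.26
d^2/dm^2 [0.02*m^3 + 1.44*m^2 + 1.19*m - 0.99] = 0.12*m + 2.88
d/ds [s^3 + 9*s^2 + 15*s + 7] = 3*s^2 + 18*s + 15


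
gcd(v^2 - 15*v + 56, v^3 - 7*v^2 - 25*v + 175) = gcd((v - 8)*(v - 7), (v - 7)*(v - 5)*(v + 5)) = v - 7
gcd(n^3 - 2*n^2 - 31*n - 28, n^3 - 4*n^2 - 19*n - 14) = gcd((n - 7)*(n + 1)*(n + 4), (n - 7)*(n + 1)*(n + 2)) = n^2 - 6*n - 7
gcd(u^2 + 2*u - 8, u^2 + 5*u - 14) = u - 2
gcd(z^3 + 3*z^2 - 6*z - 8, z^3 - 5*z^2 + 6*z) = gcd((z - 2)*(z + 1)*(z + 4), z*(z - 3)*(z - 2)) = z - 2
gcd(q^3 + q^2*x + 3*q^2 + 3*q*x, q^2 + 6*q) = q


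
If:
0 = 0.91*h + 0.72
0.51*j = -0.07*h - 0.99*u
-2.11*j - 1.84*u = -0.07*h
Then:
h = -0.79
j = -0.14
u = 0.13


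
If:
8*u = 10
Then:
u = 5/4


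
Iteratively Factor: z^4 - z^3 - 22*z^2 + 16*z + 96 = (z + 4)*(z^3 - 5*z^2 - 2*z + 24) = (z + 2)*(z + 4)*(z^2 - 7*z + 12) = (z - 3)*(z + 2)*(z + 4)*(z - 4)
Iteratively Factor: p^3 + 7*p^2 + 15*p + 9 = (p + 1)*(p^2 + 6*p + 9) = (p + 1)*(p + 3)*(p + 3)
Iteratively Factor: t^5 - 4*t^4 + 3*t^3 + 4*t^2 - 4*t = (t - 2)*(t^4 - 2*t^3 - t^2 + 2*t) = (t - 2)^2*(t^3 - t) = (t - 2)^2*(t + 1)*(t^2 - t) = (t - 2)^2*(t - 1)*(t + 1)*(t)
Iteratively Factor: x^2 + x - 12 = (x + 4)*(x - 3)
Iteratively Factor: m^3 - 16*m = (m + 4)*(m^2 - 4*m) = m*(m + 4)*(m - 4)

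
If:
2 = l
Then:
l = 2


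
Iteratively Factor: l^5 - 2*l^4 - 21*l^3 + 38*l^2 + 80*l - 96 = (l - 1)*(l^4 - l^3 - 22*l^2 + 16*l + 96) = (l - 1)*(l + 4)*(l^3 - 5*l^2 - 2*l + 24) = (l - 4)*(l - 1)*(l + 4)*(l^2 - l - 6) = (l - 4)*(l - 3)*(l - 1)*(l + 4)*(l + 2)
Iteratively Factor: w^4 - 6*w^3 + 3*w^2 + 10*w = (w + 1)*(w^3 - 7*w^2 + 10*w) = (w - 5)*(w + 1)*(w^2 - 2*w) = w*(w - 5)*(w + 1)*(w - 2)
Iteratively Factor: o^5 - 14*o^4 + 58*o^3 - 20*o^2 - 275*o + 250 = (o + 2)*(o^4 - 16*o^3 + 90*o^2 - 200*o + 125) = (o - 5)*(o + 2)*(o^3 - 11*o^2 + 35*o - 25) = (o - 5)^2*(o + 2)*(o^2 - 6*o + 5) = (o - 5)^2*(o - 1)*(o + 2)*(o - 5)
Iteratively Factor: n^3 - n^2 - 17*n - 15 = (n + 3)*(n^2 - 4*n - 5) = (n + 1)*(n + 3)*(n - 5)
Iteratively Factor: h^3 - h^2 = (h)*(h^2 - h) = h*(h - 1)*(h)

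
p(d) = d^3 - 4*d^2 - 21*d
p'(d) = 3*d^2 - 8*d - 21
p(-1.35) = 18.60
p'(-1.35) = -4.73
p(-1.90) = 18.60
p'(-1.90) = 5.03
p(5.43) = -71.87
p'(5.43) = 24.01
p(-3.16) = -5.14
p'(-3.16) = 34.24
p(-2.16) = 16.62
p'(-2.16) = 10.28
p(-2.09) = 17.29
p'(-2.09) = 8.82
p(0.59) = -13.58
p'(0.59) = -24.68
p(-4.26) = -60.44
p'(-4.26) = 67.52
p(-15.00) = -3960.00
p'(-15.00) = 774.00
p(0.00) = 0.00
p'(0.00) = -21.00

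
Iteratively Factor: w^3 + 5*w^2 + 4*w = (w + 4)*(w^2 + w) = w*(w + 4)*(w + 1)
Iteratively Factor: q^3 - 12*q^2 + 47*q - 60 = (q - 4)*(q^2 - 8*q + 15) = (q - 4)*(q - 3)*(q - 5)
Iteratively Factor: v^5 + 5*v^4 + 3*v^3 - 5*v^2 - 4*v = (v + 4)*(v^4 + v^3 - v^2 - v) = (v + 1)*(v + 4)*(v^3 - v) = (v + 1)^2*(v + 4)*(v^2 - v) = v*(v + 1)^2*(v + 4)*(v - 1)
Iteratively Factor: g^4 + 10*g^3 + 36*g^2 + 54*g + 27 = (g + 3)*(g^3 + 7*g^2 + 15*g + 9) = (g + 3)^2*(g^2 + 4*g + 3) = (g + 3)^3*(g + 1)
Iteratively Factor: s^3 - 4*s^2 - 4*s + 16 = (s + 2)*(s^2 - 6*s + 8) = (s - 2)*(s + 2)*(s - 4)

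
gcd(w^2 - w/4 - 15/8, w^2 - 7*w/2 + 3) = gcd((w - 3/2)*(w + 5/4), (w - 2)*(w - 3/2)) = w - 3/2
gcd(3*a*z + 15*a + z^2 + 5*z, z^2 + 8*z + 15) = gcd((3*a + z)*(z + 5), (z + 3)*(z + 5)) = z + 5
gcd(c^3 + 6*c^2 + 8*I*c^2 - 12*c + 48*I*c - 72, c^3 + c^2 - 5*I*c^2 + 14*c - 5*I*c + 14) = c + 2*I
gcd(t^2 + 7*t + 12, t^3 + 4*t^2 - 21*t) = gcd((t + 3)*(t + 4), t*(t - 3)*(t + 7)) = 1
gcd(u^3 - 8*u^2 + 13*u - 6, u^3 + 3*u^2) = 1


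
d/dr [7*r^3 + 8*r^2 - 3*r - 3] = 21*r^2 + 16*r - 3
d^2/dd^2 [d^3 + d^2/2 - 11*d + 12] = 6*d + 1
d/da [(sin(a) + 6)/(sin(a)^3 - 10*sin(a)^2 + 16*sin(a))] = 2*(-sin(a)^3 - 4*sin(a)^2 + 60*sin(a) - 48)*cos(a)/((sin(a) - 8)^2*(sin(a) - 2)^2*sin(a)^2)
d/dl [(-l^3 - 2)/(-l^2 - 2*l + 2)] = (l^4 + 4*l^3 - 6*l^2 - 4*l - 4)/(l^4 + 4*l^3 - 8*l + 4)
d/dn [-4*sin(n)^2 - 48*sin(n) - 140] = -8*(sin(n) + 6)*cos(n)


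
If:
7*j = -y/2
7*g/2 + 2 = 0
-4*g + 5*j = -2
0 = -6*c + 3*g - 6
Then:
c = -9/7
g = -4/7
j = -6/7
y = 12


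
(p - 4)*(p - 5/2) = p^2 - 13*p/2 + 10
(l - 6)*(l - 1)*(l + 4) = l^3 - 3*l^2 - 22*l + 24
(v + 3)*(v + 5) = v^2 + 8*v + 15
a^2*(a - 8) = a^3 - 8*a^2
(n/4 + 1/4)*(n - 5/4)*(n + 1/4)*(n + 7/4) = n^4/4 + 7*n^3/16 - 21*n^2/64 - 167*n/256 - 35/256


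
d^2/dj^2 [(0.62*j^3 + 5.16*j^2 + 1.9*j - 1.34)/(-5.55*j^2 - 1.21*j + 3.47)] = (-2.8421709430404e-14*j^5 - 73.4415640000001*j^3 - 332.971896*j^2 - 210.346428*j - 84.68058)/(170.953875*j^6 + 111.813075*j^5 - 296.27676*j^4 - 138.045149*j^3 + 185.239704*j^2 + 43.708467*j - 41.781923)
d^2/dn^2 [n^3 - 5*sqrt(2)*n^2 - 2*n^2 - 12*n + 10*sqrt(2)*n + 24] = 6*n - 10*sqrt(2) - 4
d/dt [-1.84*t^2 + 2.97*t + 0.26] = 2.97 - 3.68*t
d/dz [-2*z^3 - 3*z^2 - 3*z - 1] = -6*z^2 - 6*z - 3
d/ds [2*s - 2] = 2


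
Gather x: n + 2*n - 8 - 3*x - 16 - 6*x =3*n - 9*x - 24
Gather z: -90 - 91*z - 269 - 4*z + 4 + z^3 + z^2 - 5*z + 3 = z^3 + z^2 - 100*z - 352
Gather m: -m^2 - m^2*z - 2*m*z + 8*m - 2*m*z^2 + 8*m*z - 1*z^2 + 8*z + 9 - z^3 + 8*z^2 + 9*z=m^2*(-z - 1) + m*(-2*z^2 + 6*z + 8) - z^3 + 7*z^2 + 17*z + 9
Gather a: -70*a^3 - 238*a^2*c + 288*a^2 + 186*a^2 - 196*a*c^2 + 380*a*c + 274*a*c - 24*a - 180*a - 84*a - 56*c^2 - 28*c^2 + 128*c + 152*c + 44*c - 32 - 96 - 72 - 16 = -70*a^3 + a^2*(474 - 238*c) + a*(-196*c^2 + 654*c - 288) - 84*c^2 + 324*c - 216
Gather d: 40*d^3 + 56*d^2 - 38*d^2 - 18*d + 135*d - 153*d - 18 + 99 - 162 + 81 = 40*d^3 + 18*d^2 - 36*d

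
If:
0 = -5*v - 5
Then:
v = -1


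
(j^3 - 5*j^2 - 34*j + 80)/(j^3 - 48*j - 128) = (j^2 + 3*j - 10)/(j^2 + 8*j + 16)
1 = 1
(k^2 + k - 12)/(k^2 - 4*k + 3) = (k + 4)/(k - 1)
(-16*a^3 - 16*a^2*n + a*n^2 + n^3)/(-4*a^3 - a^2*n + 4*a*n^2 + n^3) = (4*a - n)/(a - n)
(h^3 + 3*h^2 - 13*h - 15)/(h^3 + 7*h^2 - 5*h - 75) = (h + 1)/(h + 5)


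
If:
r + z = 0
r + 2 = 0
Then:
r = -2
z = 2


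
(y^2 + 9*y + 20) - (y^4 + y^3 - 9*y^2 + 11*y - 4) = -y^4 - y^3 + 10*y^2 - 2*y + 24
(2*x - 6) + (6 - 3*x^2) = -3*x^2 + 2*x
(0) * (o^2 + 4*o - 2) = 0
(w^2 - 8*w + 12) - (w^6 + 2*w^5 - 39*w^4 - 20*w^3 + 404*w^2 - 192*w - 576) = -w^6 - 2*w^5 + 39*w^4 + 20*w^3 - 403*w^2 + 184*w + 588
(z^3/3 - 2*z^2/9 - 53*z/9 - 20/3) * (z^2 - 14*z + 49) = z^5/3 - 44*z^4/9 + 122*z^3/9 + 584*z^2/9 - 1757*z/9 - 980/3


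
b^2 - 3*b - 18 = (b - 6)*(b + 3)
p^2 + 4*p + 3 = (p + 1)*(p + 3)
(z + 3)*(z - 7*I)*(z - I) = z^3 + 3*z^2 - 8*I*z^2 - 7*z - 24*I*z - 21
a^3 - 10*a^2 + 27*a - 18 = (a - 6)*(a - 3)*(a - 1)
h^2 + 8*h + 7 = (h + 1)*(h + 7)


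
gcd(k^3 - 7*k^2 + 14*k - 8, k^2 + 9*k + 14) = 1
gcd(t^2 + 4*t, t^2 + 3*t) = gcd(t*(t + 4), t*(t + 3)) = t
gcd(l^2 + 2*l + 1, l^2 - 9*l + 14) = 1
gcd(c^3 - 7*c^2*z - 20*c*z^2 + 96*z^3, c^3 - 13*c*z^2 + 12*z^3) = -c^2 - c*z + 12*z^2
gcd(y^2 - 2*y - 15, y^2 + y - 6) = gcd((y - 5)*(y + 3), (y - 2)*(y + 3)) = y + 3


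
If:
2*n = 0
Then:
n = 0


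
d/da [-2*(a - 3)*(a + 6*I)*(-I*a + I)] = 6*I*a^2 + a*(-24 - 16*I) + 48 + 6*I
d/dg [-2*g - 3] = -2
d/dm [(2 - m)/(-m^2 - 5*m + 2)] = (m^2 + 5*m - (m - 2)*(2*m + 5) - 2)/(m^2 + 5*m - 2)^2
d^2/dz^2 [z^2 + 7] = 2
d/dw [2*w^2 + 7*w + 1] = 4*w + 7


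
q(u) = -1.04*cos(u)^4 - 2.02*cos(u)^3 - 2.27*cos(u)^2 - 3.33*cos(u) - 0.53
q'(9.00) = 0.44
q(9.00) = 1.43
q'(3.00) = 0.10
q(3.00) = 1.50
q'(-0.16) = -2.82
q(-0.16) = -8.96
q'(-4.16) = 1.72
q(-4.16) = 0.81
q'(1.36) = 4.48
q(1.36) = -1.35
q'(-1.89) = -2.25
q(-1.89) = 0.34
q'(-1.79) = -2.52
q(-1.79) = 0.11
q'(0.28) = 4.69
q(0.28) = -8.51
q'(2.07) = 1.83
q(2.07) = 0.71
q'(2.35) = 1.20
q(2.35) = 1.14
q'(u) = 4.16*sin(u)*cos(u)^3 + 6.06*sin(u)*cos(u)^2 + 4.54*sin(u)*cos(u) + 3.33*sin(u) = (4.16*cos(u)^3 + 6.06*cos(u)^2 + 4.54*cos(u) + 3.33)*sin(u)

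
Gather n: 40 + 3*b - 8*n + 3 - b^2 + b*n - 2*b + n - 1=-b^2 + b + n*(b - 7) + 42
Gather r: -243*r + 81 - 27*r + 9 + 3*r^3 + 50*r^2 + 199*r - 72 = 3*r^3 + 50*r^2 - 71*r + 18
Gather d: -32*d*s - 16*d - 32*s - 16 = d*(-32*s - 16) - 32*s - 16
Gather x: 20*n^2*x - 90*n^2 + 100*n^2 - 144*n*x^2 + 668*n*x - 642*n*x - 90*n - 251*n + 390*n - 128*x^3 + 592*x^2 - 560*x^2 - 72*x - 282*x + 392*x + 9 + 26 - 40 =10*n^2 + 49*n - 128*x^3 + x^2*(32 - 144*n) + x*(20*n^2 + 26*n + 38) - 5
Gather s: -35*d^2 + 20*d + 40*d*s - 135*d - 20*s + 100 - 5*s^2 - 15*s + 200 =-35*d^2 - 115*d - 5*s^2 + s*(40*d - 35) + 300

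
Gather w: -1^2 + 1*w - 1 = w - 2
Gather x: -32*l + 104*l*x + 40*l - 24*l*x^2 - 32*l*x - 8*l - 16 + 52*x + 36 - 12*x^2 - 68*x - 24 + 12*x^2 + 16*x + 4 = -24*l*x^2 + 72*l*x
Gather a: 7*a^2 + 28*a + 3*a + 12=7*a^2 + 31*a + 12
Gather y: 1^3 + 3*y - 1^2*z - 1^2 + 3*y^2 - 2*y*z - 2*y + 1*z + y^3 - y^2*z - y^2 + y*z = y^3 + y^2*(2 - z) + y*(1 - z)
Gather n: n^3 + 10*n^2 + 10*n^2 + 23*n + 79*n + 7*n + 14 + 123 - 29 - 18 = n^3 + 20*n^2 + 109*n + 90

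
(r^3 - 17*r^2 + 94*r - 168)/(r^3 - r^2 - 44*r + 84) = (r^2 - 11*r + 28)/(r^2 + 5*r - 14)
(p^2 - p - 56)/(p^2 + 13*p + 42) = (p - 8)/(p + 6)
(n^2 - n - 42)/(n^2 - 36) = (n - 7)/(n - 6)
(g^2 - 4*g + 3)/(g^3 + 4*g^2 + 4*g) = (g^2 - 4*g + 3)/(g*(g^2 + 4*g + 4))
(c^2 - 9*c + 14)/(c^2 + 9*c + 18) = (c^2 - 9*c + 14)/(c^2 + 9*c + 18)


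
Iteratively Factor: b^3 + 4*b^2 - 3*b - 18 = (b - 2)*(b^2 + 6*b + 9) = (b - 2)*(b + 3)*(b + 3)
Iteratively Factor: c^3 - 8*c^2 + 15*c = (c - 5)*(c^2 - 3*c) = c*(c - 5)*(c - 3)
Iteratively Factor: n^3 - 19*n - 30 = (n - 5)*(n^2 + 5*n + 6) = (n - 5)*(n + 2)*(n + 3)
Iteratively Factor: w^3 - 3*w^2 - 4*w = (w + 1)*(w^2 - 4*w) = w*(w + 1)*(w - 4)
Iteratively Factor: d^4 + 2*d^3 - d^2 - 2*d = (d)*(d^3 + 2*d^2 - d - 2) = d*(d + 2)*(d^2 - 1) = d*(d + 1)*(d + 2)*(d - 1)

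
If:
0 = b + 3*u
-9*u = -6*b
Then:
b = 0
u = 0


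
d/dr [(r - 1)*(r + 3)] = 2*r + 2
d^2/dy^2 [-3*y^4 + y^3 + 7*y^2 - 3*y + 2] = -36*y^2 + 6*y + 14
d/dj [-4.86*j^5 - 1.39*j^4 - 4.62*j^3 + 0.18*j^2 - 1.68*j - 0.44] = -24.3*j^4 - 5.56*j^3 - 13.86*j^2 + 0.36*j - 1.68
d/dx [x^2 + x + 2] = 2*x + 1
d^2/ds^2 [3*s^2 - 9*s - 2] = 6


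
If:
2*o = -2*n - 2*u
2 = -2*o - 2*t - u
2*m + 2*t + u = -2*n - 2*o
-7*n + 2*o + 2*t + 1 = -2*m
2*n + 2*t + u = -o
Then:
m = 7/6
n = -1/6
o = -7/3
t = 1/12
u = 5/2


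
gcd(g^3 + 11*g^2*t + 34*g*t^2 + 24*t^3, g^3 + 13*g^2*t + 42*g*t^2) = g + 6*t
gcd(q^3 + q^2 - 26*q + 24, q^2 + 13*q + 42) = q + 6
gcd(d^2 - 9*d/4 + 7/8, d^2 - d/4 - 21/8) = d - 7/4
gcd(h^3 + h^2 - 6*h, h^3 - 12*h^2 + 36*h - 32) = h - 2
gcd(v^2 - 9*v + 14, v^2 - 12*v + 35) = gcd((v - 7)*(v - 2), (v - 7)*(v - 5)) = v - 7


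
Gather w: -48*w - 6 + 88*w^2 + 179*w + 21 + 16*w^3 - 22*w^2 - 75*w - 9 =16*w^3 + 66*w^2 + 56*w + 6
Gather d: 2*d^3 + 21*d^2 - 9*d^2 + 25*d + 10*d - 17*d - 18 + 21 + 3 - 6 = 2*d^3 + 12*d^2 + 18*d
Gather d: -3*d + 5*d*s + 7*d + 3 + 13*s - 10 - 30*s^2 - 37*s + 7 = d*(5*s + 4) - 30*s^2 - 24*s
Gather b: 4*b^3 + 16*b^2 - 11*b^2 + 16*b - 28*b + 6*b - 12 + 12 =4*b^3 + 5*b^2 - 6*b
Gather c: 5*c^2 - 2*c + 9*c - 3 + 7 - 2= 5*c^2 + 7*c + 2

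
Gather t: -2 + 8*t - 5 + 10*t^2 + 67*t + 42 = 10*t^2 + 75*t + 35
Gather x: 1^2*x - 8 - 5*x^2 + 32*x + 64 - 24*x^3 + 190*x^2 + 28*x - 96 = -24*x^3 + 185*x^2 + 61*x - 40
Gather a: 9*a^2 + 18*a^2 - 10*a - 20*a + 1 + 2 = 27*a^2 - 30*a + 3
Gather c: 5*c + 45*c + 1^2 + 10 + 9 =50*c + 20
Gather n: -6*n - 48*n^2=-48*n^2 - 6*n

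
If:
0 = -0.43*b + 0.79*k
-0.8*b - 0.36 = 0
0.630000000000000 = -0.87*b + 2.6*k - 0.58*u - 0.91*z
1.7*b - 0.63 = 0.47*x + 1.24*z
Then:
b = -0.45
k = -0.24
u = -1.56896551724138*z - 1.50919903972065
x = -2.63829787234043*z - 2.96808510638298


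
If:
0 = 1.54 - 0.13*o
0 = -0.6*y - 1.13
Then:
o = 11.85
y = -1.88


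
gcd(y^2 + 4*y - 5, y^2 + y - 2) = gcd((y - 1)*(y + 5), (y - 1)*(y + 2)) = y - 1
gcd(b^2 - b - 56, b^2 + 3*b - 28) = b + 7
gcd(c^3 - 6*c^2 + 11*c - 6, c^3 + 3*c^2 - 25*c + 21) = c^2 - 4*c + 3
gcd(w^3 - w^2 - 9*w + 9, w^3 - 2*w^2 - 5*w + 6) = w^2 - 4*w + 3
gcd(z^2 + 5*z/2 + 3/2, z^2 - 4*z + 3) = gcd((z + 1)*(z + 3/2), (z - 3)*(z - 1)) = 1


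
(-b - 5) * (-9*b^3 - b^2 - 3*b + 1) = 9*b^4 + 46*b^3 + 8*b^2 + 14*b - 5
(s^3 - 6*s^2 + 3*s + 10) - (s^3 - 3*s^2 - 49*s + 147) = -3*s^2 + 52*s - 137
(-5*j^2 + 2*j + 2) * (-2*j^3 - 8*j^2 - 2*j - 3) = 10*j^5 + 36*j^4 - 10*j^3 - 5*j^2 - 10*j - 6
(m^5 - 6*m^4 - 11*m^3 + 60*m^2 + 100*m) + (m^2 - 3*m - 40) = m^5 - 6*m^4 - 11*m^3 + 61*m^2 + 97*m - 40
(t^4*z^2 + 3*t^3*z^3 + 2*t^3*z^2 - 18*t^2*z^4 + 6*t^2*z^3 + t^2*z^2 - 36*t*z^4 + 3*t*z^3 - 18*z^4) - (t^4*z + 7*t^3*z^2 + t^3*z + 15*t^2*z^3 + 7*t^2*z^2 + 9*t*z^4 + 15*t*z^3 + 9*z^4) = t^4*z^2 - t^4*z + 3*t^3*z^3 - 5*t^3*z^2 - t^3*z - 18*t^2*z^4 - 9*t^2*z^3 - 6*t^2*z^2 - 45*t*z^4 - 12*t*z^3 - 27*z^4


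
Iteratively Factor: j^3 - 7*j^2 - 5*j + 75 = (j + 3)*(j^2 - 10*j + 25) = (j - 5)*(j + 3)*(j - 5)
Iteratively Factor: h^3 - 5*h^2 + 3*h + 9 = (h - 3)*(h^2 - 2*h - 3) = (h - 3)*(h + 1)*(h - 3)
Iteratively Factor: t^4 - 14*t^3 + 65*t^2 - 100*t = (t - 5)*(t^3 - 9*t^2 + 20*t) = (t - 5)*(t - 4)*(t^2 - 5*t) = t*(t - 5)*(t - 4)*(t - 5)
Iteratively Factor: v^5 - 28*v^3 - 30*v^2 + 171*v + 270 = (v - 3)*(v^4 + 3*v^3 - 19*v^2 - 87*v - 90) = (v - 3)*(v + 3)*(v^3 - 19*v - 30) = (v - 3)*(v + 3)^2*(v^2 - 3*v - 10) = (v - 5)*(v - 3)*(v + 3)^2*(v + 2)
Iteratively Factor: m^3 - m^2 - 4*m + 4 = (m - 1)*(m^2 - 4) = (m - 1)*(m + 2)*(m - 2)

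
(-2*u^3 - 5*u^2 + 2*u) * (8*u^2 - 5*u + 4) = -16*u^5 - 30*u^4 + 33*u^3 - 30*u^2 + 8*u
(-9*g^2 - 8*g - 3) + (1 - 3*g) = -9*g^2 - 11*g - 2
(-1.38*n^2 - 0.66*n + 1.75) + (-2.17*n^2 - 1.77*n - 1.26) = -3.55*n^2 - 2.43*n + 0.49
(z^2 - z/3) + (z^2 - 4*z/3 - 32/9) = 2*z^2 - 5*z/3 - 32/9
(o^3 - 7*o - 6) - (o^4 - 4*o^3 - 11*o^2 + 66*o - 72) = -o^4 + 5*o^3 + 11*o^2 - 73*o + 66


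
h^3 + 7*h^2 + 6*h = h*(h + 1)*(h + 6)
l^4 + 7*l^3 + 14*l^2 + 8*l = l*(l + 1)*(l + 2)*(l + 4)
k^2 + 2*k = k*(k + 2)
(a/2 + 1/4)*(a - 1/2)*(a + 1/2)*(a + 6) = a^4/2 + 13*a^3/4 + 11*a^2/8 - 13*a/16 - 3/8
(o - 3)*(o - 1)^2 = o^3 - 5*o^2 + 7*o - 3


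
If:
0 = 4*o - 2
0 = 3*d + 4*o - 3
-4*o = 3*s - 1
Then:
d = 1/3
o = 1/2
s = -1/3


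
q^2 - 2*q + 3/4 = (q - 3/2)*(q - 1/2)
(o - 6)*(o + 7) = o^2 + o - 42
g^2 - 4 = (g - 2)*(g + 2)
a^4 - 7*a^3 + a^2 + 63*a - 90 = (a - 5)*(a - 3)*(a - 2)*(a + 3)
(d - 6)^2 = d^2 - 12*d + 36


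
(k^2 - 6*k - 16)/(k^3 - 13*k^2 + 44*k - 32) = (k + 2)/(k^2 - 5*k + 4)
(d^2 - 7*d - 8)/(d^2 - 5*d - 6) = (d - 8)/(d - 6)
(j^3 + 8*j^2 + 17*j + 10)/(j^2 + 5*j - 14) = (j^3 + 8*j^2 + 17*j + 10)/(j^2 + 5*j - 14)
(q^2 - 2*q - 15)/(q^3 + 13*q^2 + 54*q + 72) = (q - 5)/(q^2 + 10*q + 24)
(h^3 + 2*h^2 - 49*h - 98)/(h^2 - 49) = h + 2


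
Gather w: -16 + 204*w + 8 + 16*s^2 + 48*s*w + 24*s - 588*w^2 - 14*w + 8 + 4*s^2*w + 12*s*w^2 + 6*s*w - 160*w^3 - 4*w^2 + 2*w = 16*s^2 + 24*s - 160*w^3 + w^2*(12*s - 592) + w*(4*s^2 + 54*s + 192)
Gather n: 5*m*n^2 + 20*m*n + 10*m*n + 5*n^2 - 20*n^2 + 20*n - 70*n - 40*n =n^2*(5*m - 15) + n*(30*m - 90)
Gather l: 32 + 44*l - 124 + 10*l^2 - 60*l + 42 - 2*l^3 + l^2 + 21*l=-2*l^3 + 11*l^2 + 5*l - 50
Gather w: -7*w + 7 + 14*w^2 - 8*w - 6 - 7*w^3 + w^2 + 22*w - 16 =-7*w^3 + 15*w^2 + 7*w - 15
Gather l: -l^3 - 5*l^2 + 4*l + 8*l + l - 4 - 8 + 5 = -l^3 - 5*l^2 + 13*l - 7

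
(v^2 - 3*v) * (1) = v^2 - 3*v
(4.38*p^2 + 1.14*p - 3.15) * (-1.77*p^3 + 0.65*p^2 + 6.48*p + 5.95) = -7.7526*p^5 + 0.8292*p^4 + 34.6989*p^3 + 31.4007*p^2 - 13.629*p - 18.7425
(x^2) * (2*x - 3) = 2*x^3 - 3*x^2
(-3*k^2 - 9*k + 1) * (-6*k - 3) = 18*k^3 + 63*k^2 + 21*k - 3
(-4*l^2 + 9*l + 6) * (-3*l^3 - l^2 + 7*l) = 12*l^5 - 23*l^4 - 55*l^3 + 57*l^2 + 42*l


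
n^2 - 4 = (n - 2)*(n + 2)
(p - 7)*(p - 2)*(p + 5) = p^3 - 4*p^2 - 31*p + 70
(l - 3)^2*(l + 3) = l^3 - 3*l^2 - 9*l + 27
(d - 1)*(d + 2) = d^2 + d - 2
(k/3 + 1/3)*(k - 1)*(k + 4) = k^3/3 + 4*k^2/3 - k/3 - 4/3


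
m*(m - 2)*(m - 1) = m^3 - 3*m^2 + 2*m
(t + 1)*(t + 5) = t^2 + 6*t + 5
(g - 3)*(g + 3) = g^2 - 9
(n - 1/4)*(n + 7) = n^2 + 27*n/4 - 7/4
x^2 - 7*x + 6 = (x - 6)*(x - 1)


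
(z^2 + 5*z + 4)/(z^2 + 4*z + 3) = (z + 4)/(z + 3)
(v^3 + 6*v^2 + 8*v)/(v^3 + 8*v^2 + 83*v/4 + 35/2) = 4*v*(v + 4)/(4*v^2 + 24*v + 35)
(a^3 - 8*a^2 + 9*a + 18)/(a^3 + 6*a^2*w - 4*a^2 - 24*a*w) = (a^3 - 8*a^2 + 9*a + 18)/(a*(a^2 + 6*a*w - 4*a - 24*w))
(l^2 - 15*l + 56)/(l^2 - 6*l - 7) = (l - 8)/(l + 1)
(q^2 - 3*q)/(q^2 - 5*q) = (q - 3)/(q - 5)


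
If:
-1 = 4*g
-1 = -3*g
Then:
No Solution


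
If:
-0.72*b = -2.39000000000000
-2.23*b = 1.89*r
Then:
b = 3.32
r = -3.92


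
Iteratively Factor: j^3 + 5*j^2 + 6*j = (j + 3)*(j^2 + 2*j) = (j + 2)*(j + 3)*(j)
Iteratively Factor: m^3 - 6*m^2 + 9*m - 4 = (m - 1)*(m^2 - 5*m + 4) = (m - 1)^2*(m - 4)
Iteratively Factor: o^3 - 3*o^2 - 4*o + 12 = (o - 3)*(o^2 - 4) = (o - 3)*(o - 2)*(o + 2)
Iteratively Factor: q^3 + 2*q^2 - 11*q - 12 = (q + 4)*(q^2 - 2*q - 3) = (q + 1)*(q + 4)*(q - 3)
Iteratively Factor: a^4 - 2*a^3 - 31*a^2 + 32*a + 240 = (a - 5)*(a^3 + 3*a^2 - 16*a - 48) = (a - 5)*(a - 4)*(a^2 + 7*a + 12) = (a - 5)*(a - 4)*(a + 3)*(a + 4)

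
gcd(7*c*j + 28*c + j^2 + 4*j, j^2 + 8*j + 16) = j + 4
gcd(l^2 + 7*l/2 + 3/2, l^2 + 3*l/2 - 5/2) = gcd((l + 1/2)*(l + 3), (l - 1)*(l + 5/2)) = 1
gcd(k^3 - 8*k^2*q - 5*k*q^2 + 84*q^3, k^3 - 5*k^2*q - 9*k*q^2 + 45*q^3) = k + 3*q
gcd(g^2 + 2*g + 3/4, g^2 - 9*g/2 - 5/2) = g + 1/2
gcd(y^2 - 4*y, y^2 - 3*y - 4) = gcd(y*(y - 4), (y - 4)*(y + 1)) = y - 4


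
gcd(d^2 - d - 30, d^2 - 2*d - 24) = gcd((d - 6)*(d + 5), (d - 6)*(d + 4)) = d - 6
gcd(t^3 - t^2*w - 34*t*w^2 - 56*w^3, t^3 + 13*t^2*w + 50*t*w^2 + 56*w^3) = t^2 + 6*t*w + 8*w^2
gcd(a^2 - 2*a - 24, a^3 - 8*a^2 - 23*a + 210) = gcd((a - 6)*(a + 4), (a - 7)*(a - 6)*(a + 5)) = a - 6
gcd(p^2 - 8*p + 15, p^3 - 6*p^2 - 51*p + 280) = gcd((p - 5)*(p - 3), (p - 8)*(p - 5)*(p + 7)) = p - 5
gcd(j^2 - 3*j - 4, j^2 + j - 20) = j - 4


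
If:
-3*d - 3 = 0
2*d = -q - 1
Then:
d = -1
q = 1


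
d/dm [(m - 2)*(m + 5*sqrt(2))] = 2*m - 2 + 5*sqrt(2)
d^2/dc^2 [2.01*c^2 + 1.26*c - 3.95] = 4.02000000000000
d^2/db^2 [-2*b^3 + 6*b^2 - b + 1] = 12 - 12*b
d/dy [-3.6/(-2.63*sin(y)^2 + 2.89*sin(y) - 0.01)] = (10.404 - 18.936*sin(y))*cos(y)/(2.63*sin(y)^2 - 2.89*sin(y) + 0.01)^2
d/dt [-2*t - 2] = -2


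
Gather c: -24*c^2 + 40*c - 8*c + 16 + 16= -24*c^2 + 32*c + 32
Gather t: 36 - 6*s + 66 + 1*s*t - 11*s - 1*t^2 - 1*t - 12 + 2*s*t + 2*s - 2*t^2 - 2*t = -15*s - 3*t^2 + t*(3*s - 3) + 90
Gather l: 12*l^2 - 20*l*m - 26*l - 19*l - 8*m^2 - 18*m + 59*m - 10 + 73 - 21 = 12*l^2 + l*(-20*m - 45) - 8*m^2 + 41*m + 42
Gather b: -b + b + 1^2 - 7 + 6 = 0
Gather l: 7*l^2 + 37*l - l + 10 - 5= 7*l^2 + 36*l + 5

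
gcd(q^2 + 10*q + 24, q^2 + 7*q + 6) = q + 6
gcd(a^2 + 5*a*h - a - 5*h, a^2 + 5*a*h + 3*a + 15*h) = a + 5*h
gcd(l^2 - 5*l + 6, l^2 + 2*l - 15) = l - 3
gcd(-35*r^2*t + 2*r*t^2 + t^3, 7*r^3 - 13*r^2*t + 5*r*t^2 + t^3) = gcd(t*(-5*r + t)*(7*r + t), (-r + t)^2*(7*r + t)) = 7*r + t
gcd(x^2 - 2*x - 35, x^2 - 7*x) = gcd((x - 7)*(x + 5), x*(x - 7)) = x - 7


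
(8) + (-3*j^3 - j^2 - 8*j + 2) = -3*j^3 - j^2 - 8*j + 10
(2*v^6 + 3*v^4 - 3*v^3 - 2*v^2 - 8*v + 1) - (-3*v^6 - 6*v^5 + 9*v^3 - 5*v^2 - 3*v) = 5*v^6 + 6*v^5 + 3*v^4 - 12*v^3 + 3*v^2 - 5*v + 1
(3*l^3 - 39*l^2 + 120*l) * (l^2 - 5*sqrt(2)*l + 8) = 3*l^5 - 39*l^4 - 15*sqrt(2)*l^4 + 144*l^3 + 195*sqrt(2)*l^3 - 600*sqrt(2)*l^2 - 312*l^2 + 960*l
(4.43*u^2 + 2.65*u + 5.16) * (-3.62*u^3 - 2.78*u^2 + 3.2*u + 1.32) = -16.0366*u^5 - 21.9084*u^4 - 11.8702*u^3 - 0.017199999999999*u^2 + 20.01*u + 6.8112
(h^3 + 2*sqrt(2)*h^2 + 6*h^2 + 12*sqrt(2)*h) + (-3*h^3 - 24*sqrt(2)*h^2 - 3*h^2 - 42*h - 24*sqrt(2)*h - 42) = -2*h^3 - 22*sqrt(2)*h^2 + 3*h^2 - 42*h - 12*sqrt(2)*h - 42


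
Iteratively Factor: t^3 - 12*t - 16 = (t - 4)*(t^2 + 4*t + 4) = (t - 4)*(t + 2)*(t + 2)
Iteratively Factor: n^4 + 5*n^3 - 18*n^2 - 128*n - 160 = (n + 2)*(n^3 + 3*n^2 - 24*n - 80) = (n - 5)*(n + 2)*(n^2 + 8*n + 16) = (n - 5)*(n + 2)*(n + 4)*(n + 4)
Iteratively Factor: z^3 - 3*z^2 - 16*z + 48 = (z + 4)*(z^2 - 7*z + 12) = (z - 4)*(z + 4)*(z - 3)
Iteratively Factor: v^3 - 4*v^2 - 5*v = (v + 1)*(v^2 - 5*v) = (v - 5)*(v + 1)*(v)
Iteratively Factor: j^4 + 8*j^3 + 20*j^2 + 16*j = (j + 2)*(j^3 + 6*j^2 + 8*j) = (j + 2)^2*(j^2 + 4*j) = (j + 2)^2*(j + 4)*(j)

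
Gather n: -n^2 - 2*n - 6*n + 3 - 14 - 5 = -n^2 - 8*n - 16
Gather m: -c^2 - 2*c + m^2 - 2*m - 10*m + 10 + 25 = -c^2 - 2*c + m^2 - 12*m + 35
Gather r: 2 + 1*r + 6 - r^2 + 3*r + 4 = -r^2 + 4*r + 12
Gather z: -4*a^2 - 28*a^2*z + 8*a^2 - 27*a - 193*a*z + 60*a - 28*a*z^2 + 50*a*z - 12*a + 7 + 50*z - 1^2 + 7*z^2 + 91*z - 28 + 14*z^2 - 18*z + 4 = 4*a^2 + 21*a + z^2*(21 - 28*a) + z*(-28*a^2 - 143*a + 123) - 18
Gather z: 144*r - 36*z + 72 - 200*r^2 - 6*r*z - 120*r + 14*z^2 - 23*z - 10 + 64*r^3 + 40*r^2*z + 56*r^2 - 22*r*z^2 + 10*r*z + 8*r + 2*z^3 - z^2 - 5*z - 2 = 64*r^3 - 144*r^2 + 32*r + 2*z^3 + z^2*(13 - 22*r) + z*(40*r^2 + 4*r - 64) + 60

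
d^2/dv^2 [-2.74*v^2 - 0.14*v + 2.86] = -5.48000000000000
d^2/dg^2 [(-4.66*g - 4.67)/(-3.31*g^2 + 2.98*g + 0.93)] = ((-92.5476*g - 3.1418)*(-3.31*g^2 + 2.98*g + 0.93) - (4.66*g + 4.67)*(6.62*g - 2.98)*(13.24*g - 5.96))/(-3.31*g^2 + 2.98*g + 0.93)^3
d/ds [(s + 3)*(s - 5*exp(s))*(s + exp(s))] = (s + 3)*(s - 5*exp(s))*(exp(s) + 1) - (s + 3)*(s + exp(s))*(5*exp(s) - 1) + (s - 5*exp(s))*(s + exp(s))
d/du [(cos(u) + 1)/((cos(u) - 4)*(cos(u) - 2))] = (cos(u)^2 + 2*cos(u) - 14)*sin(u)/((cos(u) - 4)^2*(cos(u) - 2)^2)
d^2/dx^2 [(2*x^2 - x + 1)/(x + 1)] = 8/(x^3 + 3*x^2 + 3*x + 1)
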